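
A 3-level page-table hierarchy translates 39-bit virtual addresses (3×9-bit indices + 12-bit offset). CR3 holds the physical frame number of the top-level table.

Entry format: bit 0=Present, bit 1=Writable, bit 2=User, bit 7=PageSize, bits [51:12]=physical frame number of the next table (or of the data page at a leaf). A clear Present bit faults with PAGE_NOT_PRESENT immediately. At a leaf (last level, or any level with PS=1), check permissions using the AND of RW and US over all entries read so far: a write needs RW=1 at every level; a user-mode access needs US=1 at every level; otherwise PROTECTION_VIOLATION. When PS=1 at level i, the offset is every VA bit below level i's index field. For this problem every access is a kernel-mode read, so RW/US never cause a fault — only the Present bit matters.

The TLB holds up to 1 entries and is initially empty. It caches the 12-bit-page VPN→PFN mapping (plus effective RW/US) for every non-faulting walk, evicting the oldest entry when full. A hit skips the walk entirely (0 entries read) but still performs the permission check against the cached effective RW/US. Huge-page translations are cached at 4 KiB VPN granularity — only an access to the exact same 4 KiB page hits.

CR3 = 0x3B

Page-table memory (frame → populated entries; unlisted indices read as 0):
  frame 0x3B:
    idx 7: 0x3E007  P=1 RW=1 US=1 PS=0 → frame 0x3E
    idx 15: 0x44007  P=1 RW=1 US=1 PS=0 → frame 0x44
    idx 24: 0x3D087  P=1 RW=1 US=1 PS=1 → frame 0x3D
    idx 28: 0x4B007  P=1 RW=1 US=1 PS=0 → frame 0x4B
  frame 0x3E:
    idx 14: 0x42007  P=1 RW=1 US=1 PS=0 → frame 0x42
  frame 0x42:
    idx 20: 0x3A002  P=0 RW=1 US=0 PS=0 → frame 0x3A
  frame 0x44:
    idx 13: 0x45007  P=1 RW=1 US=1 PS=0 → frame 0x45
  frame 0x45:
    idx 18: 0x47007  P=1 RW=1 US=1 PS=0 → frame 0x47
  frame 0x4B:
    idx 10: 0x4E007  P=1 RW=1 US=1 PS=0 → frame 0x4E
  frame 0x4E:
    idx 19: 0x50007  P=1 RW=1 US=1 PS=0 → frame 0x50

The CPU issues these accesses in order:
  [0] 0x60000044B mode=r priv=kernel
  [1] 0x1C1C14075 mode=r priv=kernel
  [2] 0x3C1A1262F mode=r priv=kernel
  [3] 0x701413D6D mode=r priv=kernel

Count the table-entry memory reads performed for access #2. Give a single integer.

Per-access translation:
#0 VA=0x60000044B (r,kernel):
  L0 @0x3B[24] → 0x3D087  P=1,RW=1,US=1,PS=1
  ⇒ phys 0x3D44B (huge @L0)  [1 reads]
#1 VA=0x1C1C14075 (r,kernel):
  L0 @0x3B[7] → 0x3E007  P=1,RW=1,US=1,PS=0
  L1 @0x3E[14] → 0x42007  P=1,RW=1,US=1,PS=0
  L2 @0x42[20] → 0x3A002  P=0,RW=1,US=0,PS=0
  ✗ PAGE_NOT_PRESENT  [3 reads]
#2 VA=0x3C1A1262F (r,kernel):
  L0 @0x3B[15] → 0x44007  P=1,RW=1,US=1,PS=0
  L1 @0x44[13] → 0x45007  P=1,RW=1,US=1,PS=0
  L2 @0x45[18] → 0x47007  P=1,RW=1,US=1,PS=0
  ⇒ phys 0x4762F  [3 reads]
#3 VA=0x701413D6D (r,kernel):
  L0 @0x3B[28] → 0x4B007  P=1,RW=1,US=1,PS=0
  L1 @0x4B[10] → 0x4E007  P=1,RW=1,US=1,PS=0
  L2 @0x4E[19] → 0x50007  P=1,RW=1,US=1,PS=0
  ⇒ phys 0x50D6D  [3 reads]

Entries read for #2: 3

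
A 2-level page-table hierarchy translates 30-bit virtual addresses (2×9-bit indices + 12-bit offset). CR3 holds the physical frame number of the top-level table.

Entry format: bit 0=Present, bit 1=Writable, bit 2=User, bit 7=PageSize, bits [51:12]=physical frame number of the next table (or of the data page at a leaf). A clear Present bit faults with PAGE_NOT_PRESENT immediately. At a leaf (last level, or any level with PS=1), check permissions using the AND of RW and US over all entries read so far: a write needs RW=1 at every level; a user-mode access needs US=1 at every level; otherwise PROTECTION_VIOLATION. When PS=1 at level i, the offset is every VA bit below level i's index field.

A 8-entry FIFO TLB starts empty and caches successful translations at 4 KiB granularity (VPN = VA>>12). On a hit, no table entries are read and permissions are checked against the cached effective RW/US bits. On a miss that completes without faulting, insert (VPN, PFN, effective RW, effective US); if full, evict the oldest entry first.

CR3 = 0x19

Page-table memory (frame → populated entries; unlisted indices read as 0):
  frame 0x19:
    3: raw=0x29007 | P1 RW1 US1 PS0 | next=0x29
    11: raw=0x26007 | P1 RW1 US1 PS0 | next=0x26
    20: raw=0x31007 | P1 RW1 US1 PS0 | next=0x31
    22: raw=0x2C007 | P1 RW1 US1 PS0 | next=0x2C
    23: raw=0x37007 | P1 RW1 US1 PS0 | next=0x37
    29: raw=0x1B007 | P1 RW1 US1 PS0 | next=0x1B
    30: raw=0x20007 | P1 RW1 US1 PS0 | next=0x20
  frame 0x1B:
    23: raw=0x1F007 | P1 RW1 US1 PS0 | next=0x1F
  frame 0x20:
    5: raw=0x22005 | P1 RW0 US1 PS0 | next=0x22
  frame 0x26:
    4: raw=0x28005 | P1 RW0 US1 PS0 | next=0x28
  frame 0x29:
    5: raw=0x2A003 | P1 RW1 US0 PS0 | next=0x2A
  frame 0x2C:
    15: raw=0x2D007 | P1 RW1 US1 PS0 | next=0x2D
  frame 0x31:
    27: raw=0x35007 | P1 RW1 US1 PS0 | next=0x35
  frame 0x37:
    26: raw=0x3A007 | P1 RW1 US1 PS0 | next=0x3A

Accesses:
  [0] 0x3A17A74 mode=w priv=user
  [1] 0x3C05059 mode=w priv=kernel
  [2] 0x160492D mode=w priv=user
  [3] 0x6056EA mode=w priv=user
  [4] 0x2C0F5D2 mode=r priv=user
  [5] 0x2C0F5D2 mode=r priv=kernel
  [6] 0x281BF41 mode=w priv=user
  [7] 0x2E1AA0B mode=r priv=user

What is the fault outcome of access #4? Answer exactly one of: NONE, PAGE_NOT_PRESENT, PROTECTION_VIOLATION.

Walk each access:
#0 VA=0x3A17A74 (w,user):
  lvl0: tbl 0x19, slot 29 ⇒ 0x1B007 (P1/RW1/US1/PS0)
  lvl1: tbl 0x1B, slot 23 ⇒ 0x1F007 (P1/RW1/US1/PS0)
  ⇒ phys 0x1FA74  [2 reads]
#1 VA=0x3C05059 (w,kernel):
  lvl0: tbl 0x19, slot 30 ⇒ 0x20007 (P1/RW1/US1/PS0)
  lvl1: tbl 0x20, slot 5 ⇒ 0x22005 (P1/RW0/US1/PS0)
  ⇒ fault: PROTECTION_VIOLATION  — 2 lookups
#2 VA=0x160492D (w,user):
  lvl0: tbl 0x19, slot 11 ⇒ 0x26007 (P1/RW1/US1/PS0)
  lvl1: tbl 0x26, slot 4 ⇒ 0x28005 (P1/RW0/US1/PS0)
  ⇒ fault: PROTECTION_VIOLATION  — 2 lookups
#3 VA=0x6056EA (w,user):
  lvl0: tbl 0x19, slot 3 ⇒ 0x29007 (P1/RW1/US1/PS0)
  lvl1: tbl 0x29, slot 5 ⇒ 0x2A003 (P1/RW1/US0/PS0)
  ⇒ fault: PROTECTION_VIOLATION  — 2 lookups
#4 VA=0x2C0F5D2 (r,user):
  lvl0: tbl 0x19, slot 22 ⇒ 0x2C007 (P1/RW1/US1/PS0)
  lvl1: tbl 0x2C, slot 15 ⇒ 0x2D007 (P1/RW1/US1/PS0)
  ⇒ phys 0x2D5D2  [2 reads]
#5 VA=0x2C0F5D2 (r,kernel):
  TLB hit vpn=0x2C0F → PA=0x2D5D2
#6 VA=0x281BF41 (w,user):
  lvl0: tbl 0x19, slot 20 ⇒ 0x31007 (P1/RW1/US1/PS0)
  lvl1: tbl 0x31, slot 27 ⇒ 0x35007 (P1/RW1/US1/PS0)
  ⇒ phys 0x35F41  [2 reads]
#7 VA=0x2E1AA0B (r,user):
  lvl0: tbl 0x19, slot 23 ⇒ 0x37007 (P1/RW1/US1/PS0)
  lvl1: tbl 0x37, slot 26 ⇒ 0x3A007 (P1/RW1/US1/PS0)
  ⇒ phys 0x3AA0B  [2 reads]

Access #4 fault: NONE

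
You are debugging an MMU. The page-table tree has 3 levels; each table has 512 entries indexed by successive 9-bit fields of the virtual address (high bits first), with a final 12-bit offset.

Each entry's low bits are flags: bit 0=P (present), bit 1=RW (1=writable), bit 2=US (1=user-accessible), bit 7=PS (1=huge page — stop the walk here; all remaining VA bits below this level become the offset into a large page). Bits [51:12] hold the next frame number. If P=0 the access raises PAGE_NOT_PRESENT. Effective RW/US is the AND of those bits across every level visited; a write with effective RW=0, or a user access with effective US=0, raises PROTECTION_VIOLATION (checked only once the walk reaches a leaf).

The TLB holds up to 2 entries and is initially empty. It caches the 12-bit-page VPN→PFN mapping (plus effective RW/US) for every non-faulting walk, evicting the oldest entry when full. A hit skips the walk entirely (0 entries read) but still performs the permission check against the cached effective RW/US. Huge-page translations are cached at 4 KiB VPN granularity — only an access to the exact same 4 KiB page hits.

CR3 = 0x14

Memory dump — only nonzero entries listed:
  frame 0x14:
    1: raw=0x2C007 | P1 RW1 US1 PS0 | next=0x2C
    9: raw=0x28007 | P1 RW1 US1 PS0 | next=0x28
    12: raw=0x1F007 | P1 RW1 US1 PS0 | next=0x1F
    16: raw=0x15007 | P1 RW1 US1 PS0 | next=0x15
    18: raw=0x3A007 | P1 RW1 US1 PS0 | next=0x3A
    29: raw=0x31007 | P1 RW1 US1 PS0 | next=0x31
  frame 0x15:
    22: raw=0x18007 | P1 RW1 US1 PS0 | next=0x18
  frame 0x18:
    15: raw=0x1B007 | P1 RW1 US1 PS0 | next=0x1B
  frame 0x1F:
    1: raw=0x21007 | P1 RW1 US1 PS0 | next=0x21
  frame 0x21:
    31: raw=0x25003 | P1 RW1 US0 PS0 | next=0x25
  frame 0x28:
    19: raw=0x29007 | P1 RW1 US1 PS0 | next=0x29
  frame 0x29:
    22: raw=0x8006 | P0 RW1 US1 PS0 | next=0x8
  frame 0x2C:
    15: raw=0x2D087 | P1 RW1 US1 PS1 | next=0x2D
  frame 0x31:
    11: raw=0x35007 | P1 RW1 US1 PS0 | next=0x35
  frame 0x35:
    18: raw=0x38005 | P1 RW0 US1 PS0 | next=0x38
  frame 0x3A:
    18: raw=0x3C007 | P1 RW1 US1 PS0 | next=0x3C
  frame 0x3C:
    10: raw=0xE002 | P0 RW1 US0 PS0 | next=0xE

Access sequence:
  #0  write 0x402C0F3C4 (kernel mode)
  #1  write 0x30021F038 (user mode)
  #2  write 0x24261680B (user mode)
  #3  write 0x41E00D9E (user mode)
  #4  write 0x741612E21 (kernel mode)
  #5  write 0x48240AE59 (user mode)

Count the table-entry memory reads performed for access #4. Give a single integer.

Walk each access:
#0 VA=0x402C0F3C4 (w,kernel):
  [0] read 0x14 idx=16: raw=0x15007 flags P=1 W=1 U=1 S=0
  [1] read 0x15 idx=22: raw=0x18007 flags P=1 W=1 U=1 S=0
  [2] read 0x18 idx=15: raw=0x1B007 flags P=1 W=1 U=1 S=0
  ⇒ phys 0x1B3C4  [3 reads]
#1 VA=0x30021F038 (w,user):
  [0] read 0x14 idx=12: raw=0x1F007 flags P=1 W=1 U=1 S=0
  [1] read 0x1F idx=1: raw=0x21007 flags P=1 W=1 U=1 S=0
  [2] read 0x21 idx=31: raw=0x25003 flags P=1 W=1 U=0 S=0
  ⇒ fault: PROTECTION_VIOLATION  — 3 lookups
#2 VA=0x24261680B (w,user):
  [0] read 0x14 idx=9: raw=0x28007 flags P=1 W=1 U=1 S=0
  [1] read 0x28 idx=19: raw=0x29007 flags P=1 W=1 U=1 S=0
  [2] read 0x29 idx=22: raw=0x8006 flags P=0 W=1 U=1 S=0
  ⇒ fault: PAGE_NOT_PRESENT  — 3 lookups
#3 VA=0x41E00D9E (w,user):
  [0] read 0x14 idx=1: raw=0x2C007 flags P=1 W=1 U=1 S=0
  [1] read 0x2C idx=15: raw=0x2D087 flags P=1 W=1 U=1 S=1
  ⇒ phys 0x2DD9E (huge @L1)  [2 reads]
#4 VA=0x741612E21 (w,kernel):
  [0] read 0x14 idx=29: raw=0x31007 flags P=1 W=1 U=1 S=0
  [1] read 0x31 idx=11: raw=0x35007 flags P=1 W=1 U=1 S=0
  [2] read 0x35 idx=18: raw=0x38005 flags P=1 W=0 U=1 S=0
  ⇒ fault: PROTECTION_VIOLATION  — 3 lookups
#5 VA=0x48240AE59 (w,user):
  [0] read 0x14 idx=18: raw=0x3A007 flags P=1 W=1 U=1 S=0
  [1] read 0x3A idx=18: raw=0x3C007 flags P=1 W=1 U=1 S=0
  [2] read 0x3C idx=10: raw=0xE002 flags P=0 W=1 U=0 S=0
  ⇒ fault: PAGE_NOT_PRESENT  — 3 lookups

Entries read for #4: 3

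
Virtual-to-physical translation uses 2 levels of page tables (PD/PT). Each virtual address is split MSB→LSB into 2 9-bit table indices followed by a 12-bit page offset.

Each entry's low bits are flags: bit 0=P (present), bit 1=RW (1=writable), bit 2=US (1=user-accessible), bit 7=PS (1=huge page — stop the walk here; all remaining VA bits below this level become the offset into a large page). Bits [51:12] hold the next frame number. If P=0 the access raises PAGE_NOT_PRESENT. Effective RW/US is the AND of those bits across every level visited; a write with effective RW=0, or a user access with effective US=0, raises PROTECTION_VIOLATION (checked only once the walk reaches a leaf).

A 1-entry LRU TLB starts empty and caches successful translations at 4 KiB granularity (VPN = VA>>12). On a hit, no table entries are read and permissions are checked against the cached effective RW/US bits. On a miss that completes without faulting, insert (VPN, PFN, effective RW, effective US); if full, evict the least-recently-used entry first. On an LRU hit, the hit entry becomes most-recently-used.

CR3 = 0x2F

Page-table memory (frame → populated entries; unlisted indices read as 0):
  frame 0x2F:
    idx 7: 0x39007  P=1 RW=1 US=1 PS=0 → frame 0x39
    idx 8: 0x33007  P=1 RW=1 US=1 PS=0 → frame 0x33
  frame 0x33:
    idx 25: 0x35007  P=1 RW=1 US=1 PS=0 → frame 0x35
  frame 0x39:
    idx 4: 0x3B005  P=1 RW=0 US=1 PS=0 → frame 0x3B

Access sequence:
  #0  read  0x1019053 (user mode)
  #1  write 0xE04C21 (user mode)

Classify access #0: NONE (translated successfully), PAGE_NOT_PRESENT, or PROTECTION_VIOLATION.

Per-access translation:
#0 VA=0x1019053 (r,user):
  L0: frame=0x2F idx=8 entry=0x33007 [P=1 RW=1 US=1 PS=0]
  L1: frame=0x33 idx=25 entry=0x35007 [P=1 RW=1 US=1 PS=0]
  ✓ 0x35053  — 2 lookups
#1 VA=0xE04C21 (w,user):
  L0: frame=0x2F idx=7 entry=0x39007 [P=1 RW=1 US=1 PS=0]
  L1: frame=0x39 idx=4 entry=0x3B005 [P=1 RW=0 US=1 PS=0]
  ⇒ fault: PROTECTION_VIOLATION  — 2 lookups

Access #0 fault: NONE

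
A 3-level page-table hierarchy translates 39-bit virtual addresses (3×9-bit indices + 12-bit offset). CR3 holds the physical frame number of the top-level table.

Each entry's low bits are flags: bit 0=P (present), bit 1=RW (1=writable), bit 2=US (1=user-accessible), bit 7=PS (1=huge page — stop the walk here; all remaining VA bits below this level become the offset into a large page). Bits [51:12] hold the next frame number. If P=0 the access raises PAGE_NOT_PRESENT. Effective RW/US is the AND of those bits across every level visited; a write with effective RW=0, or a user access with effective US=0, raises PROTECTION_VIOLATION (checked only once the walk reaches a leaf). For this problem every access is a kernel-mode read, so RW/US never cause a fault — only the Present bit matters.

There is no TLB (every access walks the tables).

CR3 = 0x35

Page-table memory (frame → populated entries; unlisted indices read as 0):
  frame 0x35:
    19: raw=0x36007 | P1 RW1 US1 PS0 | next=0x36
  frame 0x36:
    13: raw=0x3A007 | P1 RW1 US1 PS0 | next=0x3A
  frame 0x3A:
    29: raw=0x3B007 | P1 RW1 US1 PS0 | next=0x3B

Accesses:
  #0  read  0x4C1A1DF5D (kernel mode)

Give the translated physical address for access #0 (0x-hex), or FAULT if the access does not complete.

Trace:
#0 VA=0x4C1A1DF5D (r,kernel):
  [0] read 0x35 idx=19: raw=0x36007 flags P=1 W=1 U=1 S=0
  [1] read 0x36 idx=13: raw=0x3A007 flags P=1 W=1 U=1 S=0
  [2] read 0x3A idx=29: raw=0x3B007 flags P=1 W=1 U=1 S=0
  ⇒ phys 0x3BF5D  [3 reads]

Access #0 PA: 0x3BF5D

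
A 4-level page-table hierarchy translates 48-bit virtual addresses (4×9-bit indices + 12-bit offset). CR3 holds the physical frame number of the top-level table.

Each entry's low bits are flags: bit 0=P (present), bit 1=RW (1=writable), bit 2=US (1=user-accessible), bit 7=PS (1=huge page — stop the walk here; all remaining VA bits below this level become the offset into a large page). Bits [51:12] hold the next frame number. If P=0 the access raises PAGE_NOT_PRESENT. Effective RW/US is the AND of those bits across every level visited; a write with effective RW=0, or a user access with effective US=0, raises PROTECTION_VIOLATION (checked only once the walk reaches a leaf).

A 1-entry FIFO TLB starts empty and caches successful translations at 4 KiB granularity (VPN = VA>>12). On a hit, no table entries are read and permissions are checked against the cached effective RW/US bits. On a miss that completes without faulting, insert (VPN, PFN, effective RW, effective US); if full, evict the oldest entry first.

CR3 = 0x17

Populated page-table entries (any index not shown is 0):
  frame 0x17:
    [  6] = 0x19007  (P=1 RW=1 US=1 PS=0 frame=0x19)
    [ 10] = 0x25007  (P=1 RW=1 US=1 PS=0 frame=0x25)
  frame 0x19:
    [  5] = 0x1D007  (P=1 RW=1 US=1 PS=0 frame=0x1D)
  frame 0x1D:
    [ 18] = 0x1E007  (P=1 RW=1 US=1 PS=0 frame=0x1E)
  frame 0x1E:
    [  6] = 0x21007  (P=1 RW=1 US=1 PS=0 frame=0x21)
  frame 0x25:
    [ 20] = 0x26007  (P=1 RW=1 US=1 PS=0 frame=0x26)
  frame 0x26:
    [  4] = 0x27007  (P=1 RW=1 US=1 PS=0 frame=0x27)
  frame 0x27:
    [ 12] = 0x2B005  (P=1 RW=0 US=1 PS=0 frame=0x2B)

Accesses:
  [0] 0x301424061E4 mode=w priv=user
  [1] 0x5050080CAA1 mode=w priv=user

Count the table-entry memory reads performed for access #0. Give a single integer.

Per-access translation:
#0 VA=0x301424061E4 (w,user):
  lvl0: tbl 0x17, slot 6 ⇒ 0x19007 (P1/RW1/US1/PS0)
  lvl1: tbl 0x19, slot 5 ⇒ 0x1D007 (P1/RW1/US1/PS0)
  lvl2: tbl 0x1D, slot 18 ⇒ 0x1E007 (P1/RW1/US1/PS0)
  lvl3: tbl 0x1E, slot 6 ⇒ 0x21007 (P1/RW1/US1/PS0)
  → PA=0x211E4  (4 entries read)
#1 VA=0x5050080CAA1 (w,user):
  lvl0: tbl 0x17, slot 10 ⇒ 0x25007 (P1/RW1/US1/PS0)
  lvl1: tbl 0x25, slot 20 ⇒ 0x26007 (P1/RW1/US1/PS0)
  lvl2: tbl 0x26, slot 4 ⇒ 0x27007 (P1/RW1/US1/PS0)
  lvl3: tbl 0x27, slot 12 ⇒ 0x2B005 (P1/RW0/US1/PS0)
  ✗ PROTECTION_VIOLATION  [4 reads]

Entries read for #0: 4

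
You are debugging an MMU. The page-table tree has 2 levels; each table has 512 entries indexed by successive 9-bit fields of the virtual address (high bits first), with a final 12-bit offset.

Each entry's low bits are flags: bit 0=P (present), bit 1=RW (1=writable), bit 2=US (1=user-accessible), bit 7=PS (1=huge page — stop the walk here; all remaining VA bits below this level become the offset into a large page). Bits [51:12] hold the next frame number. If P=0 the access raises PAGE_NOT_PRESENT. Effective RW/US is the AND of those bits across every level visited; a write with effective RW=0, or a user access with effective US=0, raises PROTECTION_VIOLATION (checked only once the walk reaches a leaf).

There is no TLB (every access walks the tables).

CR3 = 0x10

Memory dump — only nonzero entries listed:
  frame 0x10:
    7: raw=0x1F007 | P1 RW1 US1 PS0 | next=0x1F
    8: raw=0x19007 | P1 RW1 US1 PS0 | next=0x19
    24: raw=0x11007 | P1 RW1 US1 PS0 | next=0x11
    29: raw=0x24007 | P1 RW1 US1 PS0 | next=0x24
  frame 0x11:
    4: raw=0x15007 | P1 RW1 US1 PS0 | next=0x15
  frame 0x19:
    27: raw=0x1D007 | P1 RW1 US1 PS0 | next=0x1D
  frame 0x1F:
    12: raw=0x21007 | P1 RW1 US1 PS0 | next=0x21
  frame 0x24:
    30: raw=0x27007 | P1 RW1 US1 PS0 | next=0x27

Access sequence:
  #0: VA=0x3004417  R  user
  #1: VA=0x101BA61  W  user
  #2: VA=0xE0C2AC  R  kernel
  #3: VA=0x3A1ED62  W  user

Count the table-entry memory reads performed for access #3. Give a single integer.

Trace:
#0 VA=0x3004417 (r,user):
  lvl0: tbl 0x10, slot 24 ⇒ 0x11007 (P1/RW1/US1/PS0)
  lvl1: tbl 0x11, slot 4 ⇒ 0x15007 (P1/RW1/US1/PS0)
  ⇒ phys 0x15417  [2 reads]
#1 VA=0x101BA61 (w,user):
  lvl0: tbl 0x10, slot 8 ⇒ 0x19007 (P1/RW1/US1/PS0)
  lvl1: tbl 0x19, slot 27 ⇒ 0x1D007 (P1/RW1/US1/PS0)
  ⇒ phys 0x1DA61  [2 reads]
#2 VA=0xE0C2AC (r,kernel):
  lvl0: tbl 0x10, slot 7 ⇒ 0x1F007 (P1/RW1/US1/PS0)
  lvl1: tbl 0x1F, slot 12 ⇒ 0x21007 (P1/RW1/US1/PS0)
  ⇒ phys 0x212AC  [2 reads]
#3 VA=0x3A1ED62 (w,user):
  lvl0: tbl 0x10, slot 29 ⇒ 0x24007 (P1/RW1/US1/PS0)
  lvl1: tbl 0x24, slot 30 ⇒ 0x27007 (P1/RW1/US1/PS0)
  ⇒ phys 0x27D62  [2 reads]

Entries read for #3: 2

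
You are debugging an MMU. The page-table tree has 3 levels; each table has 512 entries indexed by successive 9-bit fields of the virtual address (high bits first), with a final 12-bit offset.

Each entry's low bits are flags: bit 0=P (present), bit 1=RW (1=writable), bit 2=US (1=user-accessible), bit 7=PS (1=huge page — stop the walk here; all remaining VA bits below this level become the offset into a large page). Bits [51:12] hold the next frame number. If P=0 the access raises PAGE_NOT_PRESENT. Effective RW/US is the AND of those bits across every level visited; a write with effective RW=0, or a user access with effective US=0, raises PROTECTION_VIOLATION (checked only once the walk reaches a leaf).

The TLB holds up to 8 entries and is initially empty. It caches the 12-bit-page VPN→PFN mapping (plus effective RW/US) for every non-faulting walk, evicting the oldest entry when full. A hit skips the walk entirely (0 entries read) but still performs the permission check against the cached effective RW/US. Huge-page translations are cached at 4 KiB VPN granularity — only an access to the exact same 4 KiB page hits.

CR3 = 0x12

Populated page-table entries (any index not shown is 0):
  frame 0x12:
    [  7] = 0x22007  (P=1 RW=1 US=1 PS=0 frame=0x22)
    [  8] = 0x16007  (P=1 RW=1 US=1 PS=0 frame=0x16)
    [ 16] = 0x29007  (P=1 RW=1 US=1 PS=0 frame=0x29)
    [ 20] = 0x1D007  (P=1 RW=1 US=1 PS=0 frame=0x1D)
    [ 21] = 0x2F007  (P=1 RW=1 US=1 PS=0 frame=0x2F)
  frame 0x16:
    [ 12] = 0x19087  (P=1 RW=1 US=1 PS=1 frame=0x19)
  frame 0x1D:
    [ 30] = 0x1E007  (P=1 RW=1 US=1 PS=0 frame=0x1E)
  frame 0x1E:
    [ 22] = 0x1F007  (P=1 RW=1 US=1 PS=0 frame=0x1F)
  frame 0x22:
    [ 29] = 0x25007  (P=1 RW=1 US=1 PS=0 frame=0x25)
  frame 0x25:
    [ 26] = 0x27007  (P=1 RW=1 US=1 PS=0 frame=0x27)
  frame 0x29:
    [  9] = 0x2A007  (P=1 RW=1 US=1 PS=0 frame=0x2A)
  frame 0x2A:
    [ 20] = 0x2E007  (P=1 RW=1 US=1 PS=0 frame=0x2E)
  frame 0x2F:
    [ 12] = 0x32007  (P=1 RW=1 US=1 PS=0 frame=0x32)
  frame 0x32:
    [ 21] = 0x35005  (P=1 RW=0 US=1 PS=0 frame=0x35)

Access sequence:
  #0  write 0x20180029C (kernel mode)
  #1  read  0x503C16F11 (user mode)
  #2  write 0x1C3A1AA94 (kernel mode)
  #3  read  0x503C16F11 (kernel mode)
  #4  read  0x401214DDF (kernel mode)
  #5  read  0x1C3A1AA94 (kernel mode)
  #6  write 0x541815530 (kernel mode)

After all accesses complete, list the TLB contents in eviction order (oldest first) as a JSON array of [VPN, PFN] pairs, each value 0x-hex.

Walk each access:
#0 VA=0x20180029C (w,kernel):
  L0: frame=0x12 idx=8 entry=0x16007 [P=1 RW=1 US=1 PS=0]
  L1: frame=0x16 idx=12 entry=0x19087 [P=1 RW=1 US=1 PS=1]
  ⇒ phys 0x1929C (huge @L1)  [2 reads]
#1 VA=0x503C16F11 (r,user):
  L0: frame=0x12 idx=20 entry=0x1D007 [P=1 RW=1 US=1 PS=0]
  L1: frame=0x1D idx=30 entry=0x1E007 [P=1 RW=1 US=1 PS=0]
  L2: frame=0x1E idx=22 entry=0x1F007 [P=1 RW=1 US=1 PS=0]
  ⇒ phys 0x1FF11  [3 reads]
#2 VA=0x1C3A1AA94 (w,kernel):
  L0: frame=0x12 idx=7 entry=0x22007 [P=1 RW=1 US=1 PS=0]
  L1: frame=0x22 idx=29 entry=0x25007 [P=1 RW=1 US=1 PS=0]
  L2: frame=0x25 idx=26 entry=0x27007 [P=1 RW=1 US=1 PS=0]
  ⇒ phys 0x27A94  [3 reads]
#3 VA=0x503C16F11 (r,kernel):
  TLB hit vpn=0x503C16 → PA=0x1FF11
#4 VA=0x401214DDF (r,kernel):
  L0: frame=0x12 idx=16 entry=0x29007 [P=1 RW=1 US=1 PS=0]
  L1: frame=0x29 idx=9 entry=0x2A007 [P=1 RW=1 US=1 PS=0]
  L2: frame=0x2A idx=20 entry=0x2E007 [P=1 RW=1 US=1 PS=0]
  ⇒ phys 0x2EDDF  [3 reads]
#5 VA=0x1C3A1AA94 (r,kernel):
  TLB hit vpn=0x1C3A1A → PA=0x27A94
#6 VA=0x541815530 (w,kernel):
  L0: frame=0x12 idx=21 entry=0x2F007 [P=1 RW=1 US=1 PS=0]
  L1: frame=0x2F idx=12 entry=0x32007 [P=1 RW=1 US=1 PS=0]
  L2: frame=0x32 idx=21 entry=0x35005 [P=1 RW=0 US=1 PS=0]
  ⇒ fault: PROTECTION_VIOLATION  — 3 lookups

TLB: [["0x201800", "0x19"], ["0x503C16", "0x1F"], ["0x1C3A1A", "0x27"], ["0x401214", "0x2E"]]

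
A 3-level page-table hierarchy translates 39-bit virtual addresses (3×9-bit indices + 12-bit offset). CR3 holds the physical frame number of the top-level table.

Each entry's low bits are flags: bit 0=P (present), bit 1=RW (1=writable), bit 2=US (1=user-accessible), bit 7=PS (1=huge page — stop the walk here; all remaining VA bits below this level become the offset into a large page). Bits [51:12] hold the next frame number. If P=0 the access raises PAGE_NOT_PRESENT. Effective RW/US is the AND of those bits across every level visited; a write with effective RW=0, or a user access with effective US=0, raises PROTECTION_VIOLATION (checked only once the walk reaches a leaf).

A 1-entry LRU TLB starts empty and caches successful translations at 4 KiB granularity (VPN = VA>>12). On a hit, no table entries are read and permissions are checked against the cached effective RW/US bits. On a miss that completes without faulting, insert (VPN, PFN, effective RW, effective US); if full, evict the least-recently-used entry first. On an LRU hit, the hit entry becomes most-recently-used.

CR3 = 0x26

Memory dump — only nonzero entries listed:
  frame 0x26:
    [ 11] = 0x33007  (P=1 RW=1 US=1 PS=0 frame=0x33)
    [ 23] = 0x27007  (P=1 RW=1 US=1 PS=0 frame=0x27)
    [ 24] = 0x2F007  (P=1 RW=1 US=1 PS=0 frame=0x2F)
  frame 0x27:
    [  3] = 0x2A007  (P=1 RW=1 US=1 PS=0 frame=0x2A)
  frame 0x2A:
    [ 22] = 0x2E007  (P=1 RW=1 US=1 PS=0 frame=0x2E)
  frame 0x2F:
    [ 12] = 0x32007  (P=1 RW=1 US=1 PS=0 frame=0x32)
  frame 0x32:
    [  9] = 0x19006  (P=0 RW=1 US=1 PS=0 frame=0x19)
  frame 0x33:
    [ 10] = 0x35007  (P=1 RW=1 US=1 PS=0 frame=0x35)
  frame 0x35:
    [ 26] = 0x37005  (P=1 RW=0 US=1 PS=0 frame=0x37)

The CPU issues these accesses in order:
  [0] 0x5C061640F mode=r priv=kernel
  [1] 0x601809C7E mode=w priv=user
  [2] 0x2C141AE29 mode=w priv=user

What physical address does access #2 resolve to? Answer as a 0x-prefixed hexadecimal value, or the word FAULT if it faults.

Trace:
#0 VA=0x5C061640F (r,kernel):
  L0: frame=0x26 idx=23 entry=0x27007 [P=1 RW=1 US=1 PS=0]
  L1: frame=0x27 idx=3 entry=0x2A007 [P=1 RW=1 US=1 PS=0]
  L2: frame=0x2A idx=22 entry=0x2E007 [P=1 RW=1 US=1 PS=0]
  ⇒ phys 0x2E40F  [3 reads]
#1 VA=0x601809C7E (w,user):
  L0: frame=0x26 idx=24 entry=0x2F007 [P=1 RW=1 US=1 PS=0]
  L1: frame=0x2F idx=12 entry=0x32007 [P=1 RW=1 US=1 PS=0]
  L2: frame=0x32 idx=9 entry=0x19006 [P=0 RW=1 US=1 PS=0]
  ✗ PAGE_NOT_PRESENT  [3 reads]
#2 VA=0x2C141AE29 (w,user):
  L0: frame=0x26 idx=11 entry=0x33007 [P=1 RW=1 US=1 PS=0]
  L1: frame=0x33 idx=10 entry=0x35007 [P=1 RW=1 US=1 PS=0]
  L2: frame=0x35 idx=26 entry=0x37005 [P=1 RW=0 US=1 PS=0]
  ✗ PROTECTION_VIOLATION  [3 reads]

Access #2 PA: FAULT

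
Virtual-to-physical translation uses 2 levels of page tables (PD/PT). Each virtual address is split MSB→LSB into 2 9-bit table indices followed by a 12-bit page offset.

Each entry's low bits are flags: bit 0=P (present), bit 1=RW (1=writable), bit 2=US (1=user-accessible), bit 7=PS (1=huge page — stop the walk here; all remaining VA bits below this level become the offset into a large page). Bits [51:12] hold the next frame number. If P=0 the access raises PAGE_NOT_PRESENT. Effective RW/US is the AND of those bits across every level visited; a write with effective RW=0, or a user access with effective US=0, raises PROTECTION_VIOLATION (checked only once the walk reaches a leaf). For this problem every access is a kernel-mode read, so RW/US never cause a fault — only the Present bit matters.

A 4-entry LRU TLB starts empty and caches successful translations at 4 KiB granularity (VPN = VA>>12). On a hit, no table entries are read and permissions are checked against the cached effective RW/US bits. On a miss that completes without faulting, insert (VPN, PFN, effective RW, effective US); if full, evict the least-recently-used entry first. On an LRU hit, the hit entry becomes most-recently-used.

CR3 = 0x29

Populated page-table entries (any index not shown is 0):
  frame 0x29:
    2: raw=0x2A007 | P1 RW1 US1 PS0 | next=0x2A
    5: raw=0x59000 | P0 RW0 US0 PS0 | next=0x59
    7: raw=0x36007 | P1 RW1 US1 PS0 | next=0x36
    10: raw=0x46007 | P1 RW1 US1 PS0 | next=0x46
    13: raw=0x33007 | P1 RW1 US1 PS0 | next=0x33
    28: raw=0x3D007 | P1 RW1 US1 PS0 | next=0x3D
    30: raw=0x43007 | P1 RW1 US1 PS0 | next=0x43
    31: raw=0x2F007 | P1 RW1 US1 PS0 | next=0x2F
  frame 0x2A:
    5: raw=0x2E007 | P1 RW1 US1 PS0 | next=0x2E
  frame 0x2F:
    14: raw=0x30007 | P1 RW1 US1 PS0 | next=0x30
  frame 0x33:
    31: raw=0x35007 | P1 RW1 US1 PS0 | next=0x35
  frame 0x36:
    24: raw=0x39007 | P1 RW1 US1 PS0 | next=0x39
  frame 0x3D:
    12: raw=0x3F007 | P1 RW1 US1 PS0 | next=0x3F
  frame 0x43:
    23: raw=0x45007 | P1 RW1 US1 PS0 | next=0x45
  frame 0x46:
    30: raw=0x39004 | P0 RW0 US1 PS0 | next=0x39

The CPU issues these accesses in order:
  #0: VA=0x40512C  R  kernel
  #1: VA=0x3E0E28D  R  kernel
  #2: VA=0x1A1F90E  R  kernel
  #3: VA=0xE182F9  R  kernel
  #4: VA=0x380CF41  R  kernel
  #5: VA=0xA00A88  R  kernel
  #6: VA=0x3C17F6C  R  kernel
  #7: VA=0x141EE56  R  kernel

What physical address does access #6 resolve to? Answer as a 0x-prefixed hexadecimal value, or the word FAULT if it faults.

Walk each access:
#0 VA=0x40512C (r,kernel):
  L0 @0x29[2] → 0x2A007  P=1,RW=1,US=1,PS=0
  L1 @0x2A[5] → 0x2E007  P=1,RW=1,US=1,PS=0
  ⇒ phys 0x2E12C  [2 reads]
#1 VA=0x3E0E28D (r,kernel):
  L0 @0x29[31] → 0x2F007  P=1,RW=1,US=1,PS=0
  L1 @0x2F[14] → 0x30007  P=1,RW=1,US=1,PS=0
  ⇒ phys 0x3028D  [2 reads]
#2 VA=0x1A1F90E (r,kernel):
  L0 @0x29[13] → 0x33007  P=1,RW=1,US=1,PS=0
  L1 @0x33[31] → 0x35007  P=1,RW=1,US=1,PS=0
  ⇒ phys 0x3590E  [2 reads]
#3 VA=0xE182F9 (r,kernel):
  L0 @0x29[7] → 0x36007  P=1,RW=1,US=1,PS=0
  L1 @0x36[24] → 0x39007  P=1,RW=1,US=1,PS=0
  ⇒ phys 0x392F9  [2 reads]
#4 VA=0x380CF41 (r,kernel):
  L0 @0x29[28] → 0x3D007  P=1,RW=1,US=1,PS=0
  L1 @0x3D[12] → 0x3F007  P=1,RW=1,US=1,PS=0
  ⇒ phys 0x3FF41  [2 reads]
#5 VA=0xA00A88 (r,kernel):
  L0 @0x29[5] → 0x59000  P=0,RW=0,US=0,PS=0
  → PAGE_NOT_PRESENT  (1 entries read)
#6 VA=0x3C17F6C (r,kernel):
  L0 @0x29[30] → 0x43007  P=1,RW=1,US=1,PS=0
  L1 @0x43[23] → 0x45007  P=1,RW=1,US=1,PS=0
  ⇒ phys 0x45F6C  [2 reads]
#7 VA=0x141EE56 (r,kernel):
  L0 @0x29[10] → 0x46007  P=1,RW=1,US=1,PS=0
  L1 @0x46[30] → 0x39004  P=0,RW=0,US=1,PS=0
  → PAGE_NOT_PRESENT  (2 entries read)

Access #6 PA: 0x45F6C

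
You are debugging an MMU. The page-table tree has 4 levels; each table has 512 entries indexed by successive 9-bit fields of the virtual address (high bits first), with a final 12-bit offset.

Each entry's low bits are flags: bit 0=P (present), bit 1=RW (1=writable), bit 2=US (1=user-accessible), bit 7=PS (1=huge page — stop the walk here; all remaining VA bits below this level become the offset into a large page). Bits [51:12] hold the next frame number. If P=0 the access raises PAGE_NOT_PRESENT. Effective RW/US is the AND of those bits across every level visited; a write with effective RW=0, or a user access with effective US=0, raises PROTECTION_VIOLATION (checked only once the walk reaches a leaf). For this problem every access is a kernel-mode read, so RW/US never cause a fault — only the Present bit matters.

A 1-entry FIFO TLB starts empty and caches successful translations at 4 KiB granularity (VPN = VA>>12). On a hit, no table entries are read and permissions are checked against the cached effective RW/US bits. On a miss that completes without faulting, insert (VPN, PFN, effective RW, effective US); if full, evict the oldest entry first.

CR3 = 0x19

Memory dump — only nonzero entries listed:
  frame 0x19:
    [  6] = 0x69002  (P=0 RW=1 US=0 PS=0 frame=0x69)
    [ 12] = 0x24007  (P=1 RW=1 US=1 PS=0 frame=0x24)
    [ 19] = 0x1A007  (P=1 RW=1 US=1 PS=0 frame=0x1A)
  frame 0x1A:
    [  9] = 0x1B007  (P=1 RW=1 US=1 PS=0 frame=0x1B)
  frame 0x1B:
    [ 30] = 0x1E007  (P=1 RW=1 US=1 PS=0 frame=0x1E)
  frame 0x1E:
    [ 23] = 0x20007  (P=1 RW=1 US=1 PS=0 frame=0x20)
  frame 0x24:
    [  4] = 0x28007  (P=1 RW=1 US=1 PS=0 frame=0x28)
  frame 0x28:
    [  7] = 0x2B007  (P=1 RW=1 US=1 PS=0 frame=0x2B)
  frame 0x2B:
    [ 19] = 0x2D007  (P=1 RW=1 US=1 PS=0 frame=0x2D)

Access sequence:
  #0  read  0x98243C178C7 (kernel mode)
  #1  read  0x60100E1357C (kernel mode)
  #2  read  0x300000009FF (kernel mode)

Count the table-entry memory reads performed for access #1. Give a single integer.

Trace:
#0 VA=0x98243C178C7 (r,kernel):
  L0 @0x19[19] → 0x1A007  P=1,RW=1,US=1,PS=0
  L1 @0x1A[9] → 0x1B007  P=1,RW=1,US=1,PS=0
  L2 @0x1B[30] → 0x1E007  P=1,RW=1,US=1,PS=0
  L3 @0x1E[23] → 0x20007  P=1,RW=1,US=1,PS=0
  ⇒ phys 0x208C7  [4 reads]
#1 VA=0x60100E1357C (r,kernel):
  L0 @0x19[12] → 0x24007  P=1,RW=1,US=1,PS=0
  L1 @0x24[4] → 0x28007  P=1,RW=1,US=1,PS=0
  L2 @0x28[7] → 0x2B007  P=1,RW=1,US=1,PS=0
  L3 @0x2B[19] → 0x2D007  P=1,RW=1,US=1,PS=0
  ⇒ phys 0x2D57C  [4 reads]
#2 VA=0x300000009FF (r,kernel):
  L0 @0x19[6] → 0x69002  P=0,RW=1,US=0,PS=0
  ⇒ fault: PAGE_NOT_PRESENT  — 1 lookups

Entries read for #1: 4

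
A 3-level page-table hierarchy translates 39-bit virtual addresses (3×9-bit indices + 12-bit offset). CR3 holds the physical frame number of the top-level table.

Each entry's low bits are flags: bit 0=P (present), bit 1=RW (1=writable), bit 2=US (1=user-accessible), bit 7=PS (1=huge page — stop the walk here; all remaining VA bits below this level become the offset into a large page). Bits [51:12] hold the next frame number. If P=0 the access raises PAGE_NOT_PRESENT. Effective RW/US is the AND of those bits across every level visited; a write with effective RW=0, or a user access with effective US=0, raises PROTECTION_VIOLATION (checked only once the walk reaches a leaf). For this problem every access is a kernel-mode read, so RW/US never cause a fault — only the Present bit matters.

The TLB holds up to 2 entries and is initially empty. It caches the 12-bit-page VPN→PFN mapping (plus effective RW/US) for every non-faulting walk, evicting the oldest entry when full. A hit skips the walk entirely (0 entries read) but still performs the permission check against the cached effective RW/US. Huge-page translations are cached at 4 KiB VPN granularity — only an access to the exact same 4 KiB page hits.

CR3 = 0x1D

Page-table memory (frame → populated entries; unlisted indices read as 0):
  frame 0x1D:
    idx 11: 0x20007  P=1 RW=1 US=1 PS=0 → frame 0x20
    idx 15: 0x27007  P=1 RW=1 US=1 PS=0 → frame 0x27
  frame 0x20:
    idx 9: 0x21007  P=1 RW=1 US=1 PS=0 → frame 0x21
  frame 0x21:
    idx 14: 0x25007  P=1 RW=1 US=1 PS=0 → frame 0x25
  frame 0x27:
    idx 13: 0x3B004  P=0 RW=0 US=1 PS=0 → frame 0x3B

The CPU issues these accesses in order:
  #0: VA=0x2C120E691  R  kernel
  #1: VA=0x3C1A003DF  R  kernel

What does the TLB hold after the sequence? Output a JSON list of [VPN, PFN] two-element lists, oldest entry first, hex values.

Walk each access:
#0 VA=0x2C120E691 (r,kernel):
  L0: frame=0x1D idx=11 entry=0x20007 [P=1 RW=1 US=1 PS=0]
  L1: frame=0x20 idx=9 entry=0x21007 [P=1 RW=1 US=1 PS=0]
  L2: frame=0x21 idx=14 entry=0x25007 [P=1 RW=1 US=1 PS=0]
  → PA=0x25691  (3 entries read)
#1 VA=0x3C1A003DF (r,kernel):
  L0: frame=0x1D idx=15 entry=0x27007 [P=1 RW=1 US=1 PS=0]
  L1: frame=0x27 idx=13 entry=0x3B004 [P=0 RW=0 US=1 PS=0]
  → PAGE_NOT_PRESENT  (2 entries read)

TLB: [["0x2C120E", "0x25"]]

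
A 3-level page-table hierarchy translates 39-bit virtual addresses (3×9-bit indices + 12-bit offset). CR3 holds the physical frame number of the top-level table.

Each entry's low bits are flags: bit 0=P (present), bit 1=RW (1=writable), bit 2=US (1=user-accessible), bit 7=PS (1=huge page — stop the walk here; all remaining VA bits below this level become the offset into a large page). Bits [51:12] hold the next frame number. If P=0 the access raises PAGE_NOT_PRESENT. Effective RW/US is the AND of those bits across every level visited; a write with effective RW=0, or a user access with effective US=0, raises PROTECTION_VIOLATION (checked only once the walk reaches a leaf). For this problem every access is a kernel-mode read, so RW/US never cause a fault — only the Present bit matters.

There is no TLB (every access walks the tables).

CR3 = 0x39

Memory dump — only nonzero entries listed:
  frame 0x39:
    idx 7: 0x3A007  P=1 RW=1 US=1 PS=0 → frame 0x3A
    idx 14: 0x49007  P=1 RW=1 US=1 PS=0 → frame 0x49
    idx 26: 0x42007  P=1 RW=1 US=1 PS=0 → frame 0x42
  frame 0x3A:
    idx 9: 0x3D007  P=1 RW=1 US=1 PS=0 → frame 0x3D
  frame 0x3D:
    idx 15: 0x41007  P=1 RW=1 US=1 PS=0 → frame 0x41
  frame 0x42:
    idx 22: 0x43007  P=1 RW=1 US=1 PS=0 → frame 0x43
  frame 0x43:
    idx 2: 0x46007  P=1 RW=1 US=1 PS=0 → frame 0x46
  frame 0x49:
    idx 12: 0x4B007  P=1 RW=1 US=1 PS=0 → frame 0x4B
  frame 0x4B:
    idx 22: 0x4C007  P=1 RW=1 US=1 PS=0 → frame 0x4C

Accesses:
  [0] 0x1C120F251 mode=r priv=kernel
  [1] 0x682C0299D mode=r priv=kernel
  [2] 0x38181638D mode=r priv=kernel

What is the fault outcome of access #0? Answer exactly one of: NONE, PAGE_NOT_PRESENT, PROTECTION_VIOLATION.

Trace:
#0 VA=0x1C120F251 (r,kernel):
  L0 @0x39[7] → 0x3A007  P=1,RW=1,US=1,PS=0
  L1 @0x3A[9] → 0x3D007  P=1,RW=1,US=1,PS=0
  L2 @0x3D[15] → 0x41007  P=1,RW=1,US=1,PS=0
  ⇒ phys 0x41251  [3 reads]
#1 VA=0x682C0299D (r,kernel):
  L0 @0x39[26] → 0x42007  P=1,RW=1,US=1,PS=0
  L1 @0x42[22] → 0x43007  P=1,RW=1,US=1,PS=0
  L2 @0x43[2] → 0x46007  P=1,RW=1,US=1,PS=0
  ⇒ phys 0x4699D  [3 reads]
#2 VA=0x38181638D (r,kernel):
  L0 @0x39[14] → 0x49007  P=1,RW=1,US=1,PS=0
  L1 @0x49[12] → 0x4B007  P=1,RW=1,US=1,PS=0
  L2 @0x4B[22] → 0x4C007  P=1,RW=1,US=1,PS=0
  ⇒ phys 0x4C38D  [3 reads]

Access #0 fault: NONE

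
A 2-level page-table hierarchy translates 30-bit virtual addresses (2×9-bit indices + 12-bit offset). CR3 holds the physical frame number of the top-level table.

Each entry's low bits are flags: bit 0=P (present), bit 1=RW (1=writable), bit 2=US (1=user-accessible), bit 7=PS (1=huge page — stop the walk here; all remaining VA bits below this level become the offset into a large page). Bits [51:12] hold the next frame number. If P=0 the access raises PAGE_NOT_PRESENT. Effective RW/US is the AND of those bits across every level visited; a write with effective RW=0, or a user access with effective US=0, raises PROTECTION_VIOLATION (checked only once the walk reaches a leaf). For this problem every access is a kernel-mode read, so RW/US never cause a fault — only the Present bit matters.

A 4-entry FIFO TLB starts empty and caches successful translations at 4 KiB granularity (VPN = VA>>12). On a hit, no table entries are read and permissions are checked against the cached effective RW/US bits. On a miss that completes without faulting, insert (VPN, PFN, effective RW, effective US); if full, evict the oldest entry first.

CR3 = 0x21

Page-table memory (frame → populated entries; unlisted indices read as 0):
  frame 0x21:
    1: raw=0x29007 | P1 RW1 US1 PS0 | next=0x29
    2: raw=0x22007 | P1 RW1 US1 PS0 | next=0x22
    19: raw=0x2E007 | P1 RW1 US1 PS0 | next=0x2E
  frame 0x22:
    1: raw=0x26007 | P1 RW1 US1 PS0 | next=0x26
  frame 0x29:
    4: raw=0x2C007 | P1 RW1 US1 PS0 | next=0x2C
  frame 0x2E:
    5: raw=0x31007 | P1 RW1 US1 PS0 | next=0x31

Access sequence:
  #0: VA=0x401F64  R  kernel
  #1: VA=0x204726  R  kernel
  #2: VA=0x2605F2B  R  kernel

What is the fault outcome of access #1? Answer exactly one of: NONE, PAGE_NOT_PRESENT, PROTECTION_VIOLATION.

Walk each access:
#0 VA=0x401F64 (r,kernel):
  lvl0: tbl 0x21, slot 2 ⇒ 0x22007 (P1/RW1/US1/PS0)
  lvl1: tbl 0x22, slot 1 ⇒ 0x26007 (P1/RW1/US1/PS0)
  ⇒ phys 0x26F64  [2 reads]
#1 VA=0x204726 (r,kernel):
  lvl0: tbl 0x21, slot 1 ⇒ 0x29007 (P1/RW1/US1/PS0)
  lvl1: tbl 0x29, slot 4 ⇒ 0x2C007 (P1/RW1/US1/PS0)
  ⇒ phys 0x2C726  [2 reads]
#2 VA=0x2605F2B (r,kernel):
  lvl0: tbl 0x21, slot 19 ⇒ 0x2E007 (P1/RW1/US1/PS0)
  lvl1: tbl 0x2E, slot 5 ⇒ 0x31007 (P1/RW1/US1/PS0)
  ⇒ phys 0x31F2B  [2 reads]

Access #1 fault: NONE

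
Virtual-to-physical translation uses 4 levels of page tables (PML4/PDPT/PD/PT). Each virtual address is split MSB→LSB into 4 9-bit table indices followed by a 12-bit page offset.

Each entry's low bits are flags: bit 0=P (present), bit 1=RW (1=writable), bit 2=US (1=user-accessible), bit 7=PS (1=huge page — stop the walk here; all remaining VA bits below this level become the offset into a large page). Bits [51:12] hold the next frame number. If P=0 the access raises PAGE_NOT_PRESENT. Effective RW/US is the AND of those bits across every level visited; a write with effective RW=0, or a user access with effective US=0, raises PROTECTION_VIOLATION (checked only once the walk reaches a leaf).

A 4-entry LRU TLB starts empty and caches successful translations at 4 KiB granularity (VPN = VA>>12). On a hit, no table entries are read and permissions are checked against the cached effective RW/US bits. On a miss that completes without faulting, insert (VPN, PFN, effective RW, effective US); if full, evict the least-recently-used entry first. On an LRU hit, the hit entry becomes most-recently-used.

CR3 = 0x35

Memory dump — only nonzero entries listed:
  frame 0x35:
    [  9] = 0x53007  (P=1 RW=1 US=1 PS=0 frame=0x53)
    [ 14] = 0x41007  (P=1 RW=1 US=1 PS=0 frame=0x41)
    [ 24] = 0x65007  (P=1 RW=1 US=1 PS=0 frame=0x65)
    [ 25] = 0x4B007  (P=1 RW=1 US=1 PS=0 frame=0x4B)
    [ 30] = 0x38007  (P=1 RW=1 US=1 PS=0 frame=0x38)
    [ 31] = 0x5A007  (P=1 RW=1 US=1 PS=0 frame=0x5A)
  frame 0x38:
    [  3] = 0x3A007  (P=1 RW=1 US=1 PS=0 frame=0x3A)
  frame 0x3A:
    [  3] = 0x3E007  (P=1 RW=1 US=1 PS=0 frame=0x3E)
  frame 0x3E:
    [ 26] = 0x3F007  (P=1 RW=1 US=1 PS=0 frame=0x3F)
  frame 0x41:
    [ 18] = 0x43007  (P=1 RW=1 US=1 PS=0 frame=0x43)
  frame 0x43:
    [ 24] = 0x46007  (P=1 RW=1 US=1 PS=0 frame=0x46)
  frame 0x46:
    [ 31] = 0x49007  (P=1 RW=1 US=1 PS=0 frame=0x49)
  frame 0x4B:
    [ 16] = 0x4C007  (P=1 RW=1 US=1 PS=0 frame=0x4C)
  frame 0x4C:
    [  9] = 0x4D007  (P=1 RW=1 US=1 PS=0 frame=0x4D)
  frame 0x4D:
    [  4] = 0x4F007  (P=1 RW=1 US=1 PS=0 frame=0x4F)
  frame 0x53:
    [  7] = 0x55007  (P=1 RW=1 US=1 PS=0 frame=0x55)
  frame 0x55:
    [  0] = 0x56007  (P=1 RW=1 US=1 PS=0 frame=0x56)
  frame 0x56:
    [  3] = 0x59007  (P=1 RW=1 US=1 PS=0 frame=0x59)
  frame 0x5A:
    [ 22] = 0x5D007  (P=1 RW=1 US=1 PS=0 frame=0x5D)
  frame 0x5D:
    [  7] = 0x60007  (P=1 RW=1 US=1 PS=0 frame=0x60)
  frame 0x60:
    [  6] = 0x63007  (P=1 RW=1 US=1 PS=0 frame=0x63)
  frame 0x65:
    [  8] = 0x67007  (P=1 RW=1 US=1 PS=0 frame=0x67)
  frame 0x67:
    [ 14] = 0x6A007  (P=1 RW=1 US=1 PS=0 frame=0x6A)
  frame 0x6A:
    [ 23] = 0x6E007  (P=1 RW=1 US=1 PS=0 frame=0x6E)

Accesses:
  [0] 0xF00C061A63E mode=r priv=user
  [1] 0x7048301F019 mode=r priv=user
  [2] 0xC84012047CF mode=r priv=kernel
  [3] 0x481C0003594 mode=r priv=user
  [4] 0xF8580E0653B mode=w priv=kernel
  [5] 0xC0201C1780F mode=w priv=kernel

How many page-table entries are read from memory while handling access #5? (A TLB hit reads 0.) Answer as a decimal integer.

Per-access translation:
#0 VA=0xF00C061A63E (r,user):
  L0 @0x35[30] → 0x38007  P=1,RW=1,US=1,PS=0
  L1 @0x38[3] → 0x3A007  P=1,RW=1,US=1,PS=0
  L2 @0x3A[3] → 0x3E007  P=1,RW=1,US=1,PS=0
  L3 @0x3E[26] → 0x3F007  P=1,RW=1,US=1,PS=0
  ⇒ phys 0x3F63E  [4 reads]
#1 VA=0x7048301F019 (r,user):
  L0 @0x35[14] → 0x41007  P=1,RW=1,US=1,PS=0
  L1 @0x41[18] → 0x43007  P=1,RW=1,US=1,PS=0
  L2 @0x43[24] → 0x46007  P=1,RW=1,US=1,PS=0
  L3 @0x46[31] → 0x49007  P=1,RW=1,US=1,PS=0
  ⇒ phys 0x49019  [4 reads]
#2 VA=0xC84012047CF (r,kernel):
  L0 @0x35[25] → 0x4B007  P=1,RW=1,US=1,PS=0
  L1 @0x4B[16] → 0x4C007  P=1,RW=1,US=1,PS=0
  L2 @0x4C[9] → 0x4D007  P=1,RW=1,US=1,PS=0
  L3 @0x4D[4] → 0x4F007  P=1,RW=1,US=1,PS=0
  ⇒ phys 0x4F7CF  [4 reads]
#3 VA=0x481C0003594 (r,user):
  L0 @0x35[9] → 0x53007  P=1,RW=1,US=1,PS=0
  L1 @0x53[7] → 0x55007  P=1,RW=1,US=1,PS=0
  L2 @0x55[0] → 0x56007  P=1,RW=1,US=1,PS=0
  L3 @0x56[3] → 0x59007  P=1,RW=1,US=1,PS=0
  ⇒ phys 0x59594  [4 reads]
#4 VA=0xF8580E0653B (w,kernel):
  L0 @0x35[31] → 0x5A007  P=1,RW=1,US=1,PS=0
  L1 @0x5A[22] → 0x5D007  P=1,RW=1,US=1,PS=0
  L2 @0x5D[7] → 0x60007  P=1,RW=1,US=1,PS=0
  L3 @0x60[6] → 0x63007  P=1,RW=1,US=1,PS=0
  ⇒ phys 0x6353B  [4 reads]
#5 VA=0xC0201C1780F (w,kernel):
  L0 @0x35[24] → 0x65007  P=1,RW=1,US=1,PS=0
  L1 @0x65[8] → 0x67007  P=1,RW=1,US=1,PS=0
  L2 @0x67[14] → 0x6A007  P=1,RW=1,US=1,PS=0
  L3 @0x6A[23] → 0x6E007  P=1,RW=1,US=1,PS=0
  ⇒ phys 0x6E80F  [4 reads]

Entries read for #5: 4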